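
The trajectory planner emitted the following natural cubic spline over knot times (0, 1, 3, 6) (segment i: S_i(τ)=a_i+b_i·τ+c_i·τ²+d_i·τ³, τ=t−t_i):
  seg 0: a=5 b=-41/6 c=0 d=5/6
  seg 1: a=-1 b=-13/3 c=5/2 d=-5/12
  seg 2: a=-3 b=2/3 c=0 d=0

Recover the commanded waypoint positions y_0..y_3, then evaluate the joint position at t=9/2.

y_0=5 y_1=-1 y_2=-3 y_3=-1
S(9/2) = -2

y_0 = S_0(0) = a_0 = 5
y_1 = S_1(0) = a_1 = -1
y_2 = S_2(0) = a_2 = -3
y_3 = S_2(3) = -1
t_q=9/2 is in segment 2 (τ=3/2); S_2(τ)=-2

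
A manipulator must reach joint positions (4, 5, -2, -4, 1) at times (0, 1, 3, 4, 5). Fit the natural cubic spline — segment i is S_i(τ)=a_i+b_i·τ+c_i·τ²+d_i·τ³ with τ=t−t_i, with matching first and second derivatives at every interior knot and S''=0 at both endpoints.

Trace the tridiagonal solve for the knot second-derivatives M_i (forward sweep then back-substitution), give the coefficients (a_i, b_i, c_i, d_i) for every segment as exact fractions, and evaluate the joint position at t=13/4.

Δ: Δ0=1, Δ1=-7/2, Δ2=-2, Δ3=5
row 1: diag=6, rhs=-27; c'=1/3, d'=-9/2
row 2: denom=6−2·1/3=16/3; d'=(9−2·-9/2)/(16/3)=27/8
row 3: denom=4−1·3/16=61/16; d'=(42−1·27/8)/(61/16)=618/61
back: M3=618/61
back: M2=27/8−3/16·618/61=90/61
back: M1=-9/2−1/3·90/61=-609/122
M: M0=0, M1=-609/122, M2=90/61, M3=618/61, M4=0
seg 0: a=4, c=M0/2=0, d=(M1−M0)/(6·1)=-203/244, b=Δ0−h0·(2M0+M1)/6=447/244
seg 1: a=5, c=M1/2=-609/244, d=(M2−M1)/(6·2)=263/488, b=Δ1−h1·(2M1+M2)/6=-81/122
seg 2: a=-2, c=M2/2=45/61, d=(M3−M2)/(6·1)=88/61, b=Δ2−h2·(2M2+M3)/6=-255/61
seg 3: a=-4, c=M3/2=309/61, d=(M4−M3)/(6·1)=-103/61, b=Δ3−h3·(2M3+M4)/6=99/61
t_q=13/4 → seg 2, τ=1/4; S=-2+-255/61·τ+45/61·τ²+88/61·τ³=-2905/976

  seg 0: a=4 b=447/244 c=0 d=-203/244
  seg 1: a=5 b=-81/122 c=-609/244 d=263/488
  seg 2: a=-2 b=-255/61 c=45/61 d=88/61
  seg 3: a=-4 b=99/61 c=309/61 d=-103/61
S(13/4) = -2905/976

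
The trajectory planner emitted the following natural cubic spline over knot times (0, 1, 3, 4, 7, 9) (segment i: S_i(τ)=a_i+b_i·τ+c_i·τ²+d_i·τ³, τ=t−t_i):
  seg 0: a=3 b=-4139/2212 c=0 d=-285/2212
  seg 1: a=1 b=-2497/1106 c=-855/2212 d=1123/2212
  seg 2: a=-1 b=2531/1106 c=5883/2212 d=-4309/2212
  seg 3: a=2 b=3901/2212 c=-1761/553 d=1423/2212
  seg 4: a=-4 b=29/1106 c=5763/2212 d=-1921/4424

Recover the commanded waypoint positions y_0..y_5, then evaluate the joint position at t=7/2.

y_0=3 y_1=1 y_2=-1 y_3=2 y_4=-4 y_5=3
S(7/2) = 10009/17696

y_0 = S_0(0) = a_0 = 3
y_1 = S_1(0) = a_1 = 1
y_2 = S_2(0) = a_2 = -1
y_3 = S_3(0) = a_3 = 2
y_4 = S_4(0) = a_4 = -4
y_5 = S_4(2) = 3
t_q=7/2 is in segment 2 (τ=1/2); S_2(τ)=10009/17696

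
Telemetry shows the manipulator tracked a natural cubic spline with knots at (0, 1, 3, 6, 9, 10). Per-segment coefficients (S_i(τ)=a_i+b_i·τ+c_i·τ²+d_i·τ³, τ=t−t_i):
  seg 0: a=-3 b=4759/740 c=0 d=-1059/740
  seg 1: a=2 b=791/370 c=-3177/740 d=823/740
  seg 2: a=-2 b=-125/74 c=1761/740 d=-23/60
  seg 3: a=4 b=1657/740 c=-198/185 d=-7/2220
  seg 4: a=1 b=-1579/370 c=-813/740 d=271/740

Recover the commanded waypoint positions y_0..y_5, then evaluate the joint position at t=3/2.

y_0 = S_0(0) = a_0 = -3
y_1 = S_1(0) = a_1 = 2
y_2 = S_2(0) = a_2 = -2
y_3 = S_3(0) = a_3 = 4
y_4 = S_4(0) = a_4 = 1
y_5 = S_4(1) = -4
t_q=3/2 is in segment 1 (τ=1/2); S_1(τ)=12637/5920

y_0=-3 y_1=2 y_2=-2 y_3=4 y_4=1 y_5=-4
S(3/2) = 12637/5920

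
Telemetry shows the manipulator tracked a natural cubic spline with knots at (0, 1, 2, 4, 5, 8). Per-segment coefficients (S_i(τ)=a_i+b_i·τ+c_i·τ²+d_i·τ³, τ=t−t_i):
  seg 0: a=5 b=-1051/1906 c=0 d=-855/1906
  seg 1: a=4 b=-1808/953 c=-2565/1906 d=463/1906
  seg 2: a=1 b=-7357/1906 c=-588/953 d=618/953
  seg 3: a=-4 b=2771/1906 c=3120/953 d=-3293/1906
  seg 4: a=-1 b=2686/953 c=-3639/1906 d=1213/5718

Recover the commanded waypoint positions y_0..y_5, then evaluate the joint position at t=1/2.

y_0=5 y_1=4 y_2=1 y_3=-4 y_4=-1 y_5=-4
S(1/2) = 71181/15248

y_0 = S_0(0) = a_0 = 5
y_1 = S_1(0) = a_1 = 4
y_2 = S_2(0) = a_2 = 1
y_3 = S_3(0) = a_3 = -4
y_4 = S_4(0) = a_4 = -1
y_5 = S_4(3) = -4
t_q=1/2 is in segment 0 (τ=1/2); S_0(τ)=71181/15248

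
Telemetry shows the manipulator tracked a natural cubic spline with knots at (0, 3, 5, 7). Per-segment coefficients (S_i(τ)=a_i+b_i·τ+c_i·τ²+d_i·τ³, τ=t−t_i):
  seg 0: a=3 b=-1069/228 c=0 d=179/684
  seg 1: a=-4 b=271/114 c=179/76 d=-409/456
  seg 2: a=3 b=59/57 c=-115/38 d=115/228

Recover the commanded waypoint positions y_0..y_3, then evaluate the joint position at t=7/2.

y_0 = S_0(0) = a_0 = 3
y_1 = S_1(0) = a_1 = -4
y_2 = S_2(0) = a_2 = 3
y_3 = S_2(2) = -3
t_q=7/2 is in segment 1 (τ=1/2); S_1(τ)=-2839/1216

y_0=3 y_1=-4 y_2=3 y_3=-3
S(7/2) = -2839/1216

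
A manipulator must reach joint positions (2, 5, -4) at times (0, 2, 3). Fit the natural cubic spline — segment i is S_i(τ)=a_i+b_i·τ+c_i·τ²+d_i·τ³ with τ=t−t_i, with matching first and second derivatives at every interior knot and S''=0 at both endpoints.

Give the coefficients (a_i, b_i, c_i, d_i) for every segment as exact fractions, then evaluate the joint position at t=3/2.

Δ: Δ0=3/2, Δ1=-9
row 1: diag=6, rhs=-63; c'=1/6, d'=-21/2
back: M1=-21/2
M: M0=0, M1=-21/2, M2=0
seg 0: a=2, c=M0/2=0, d=(M1−M0)/(6·2)=-7/8, b=Δ0−h0·(2M0+M1)/6=5
seg 1: a=5, c=M1/2=-21/4, d=(M2−M1)/(6·1)=7/4, b=Δ1−h1·(2M1+M2)/6=-11/2
t_q=3/2 → seg 0, τ=3/2; S=2+5·τ+0·τ²+-7/8·τ³=419/64

  seg 0: a=2 b=5 c=0 d=-7/8
  seg 1: a=5 b=-11/2 c=-21/4 d=7/4
S(3/2) = 419/64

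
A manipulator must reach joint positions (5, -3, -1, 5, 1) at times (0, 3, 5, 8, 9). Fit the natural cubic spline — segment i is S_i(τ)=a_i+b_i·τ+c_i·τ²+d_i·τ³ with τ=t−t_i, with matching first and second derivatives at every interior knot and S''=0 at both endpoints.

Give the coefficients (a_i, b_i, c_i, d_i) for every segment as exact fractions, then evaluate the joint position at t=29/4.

Δ: Δ0=-8/3, Δ1=1, Δ2=2, Δ3=-4
row 1: diag=10, rhs=22; c'=1/5, d'=11/5
row 2: denom=10−2·1/5=48/5; d'=(6−2·11/5)/(48/5)=1/6
row 3: denom=8−3·5/16=113/16; d'=(-36−3·1/6)/(113/16)=-584/113
back: M3=-584/113
back: M2=1/6−5/16·-584/113=604/339
back: M1=11/5−1/5·604/339=625/339
M: M0=0, M1=625/339, M2=604/339, M3=-584/113, M4=0
seg 0: a=5, c=M0/2=0, d=(M1−M0)/(6·3)=625/6102, b=Δ0−h0·(2M0+M1)/6=-811/226
seg 1: a=-3, c=M1/2=625/678, d=(M2−M1)/(6·2)=-7/1356, b=Δ1−h1·(2M1+M2)/6=-93/113
seg 2: a=-1, c=M2/2=302/339, d=(M3−M2)/(6·3)=-1178/3051, b=Δ2−h2·(2M2+M3)/6=950/339
seg 3: a=5, c=M3/2=-292/113, d=(M4−M3)/(6·1)=292/339, b=Δ3−h3·(2M3+M4)/6=-772/339
t_q=29/4 → seg 2, τ=9/4; S=-1+950/339·τ+302/339·τ²+-1178/3051·τ³=19589/3616

  seg 0: a=5 b=-811/226 c=0 d=625/6102
  seg 1: a=-3 b=-93/113 c=625/678 d=-7/1356
  seg 2: a=-1 b=950/339 c=302/339 d=-1178/3051
  seg 3: a=5 b=-772/339 c=-292/113 d=292/339
S(29/4) = 19589/3616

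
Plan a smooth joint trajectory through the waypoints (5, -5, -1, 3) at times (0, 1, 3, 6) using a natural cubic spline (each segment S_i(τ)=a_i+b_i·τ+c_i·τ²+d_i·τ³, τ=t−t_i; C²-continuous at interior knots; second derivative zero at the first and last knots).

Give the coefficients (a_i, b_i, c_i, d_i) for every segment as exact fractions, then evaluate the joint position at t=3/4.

Δ: Δ0=-10, Δ1=2, Δ2=4/3
row 1: diag=6, rhs=72; c'=1/3, d'=12
row 2: denom=10−2·1/3=28/3; d'=(-4−2·12)/(28/3)=-3
back: M2=-3
back: M1=12−1/3·-3=13
M: M0=0, M1=13, M2=-3, M3=0
seg 0: a=5, c=M0/2=0, d=(M1−M0)/(6·1)=13/6, b=Δ0−h0·(2M0+M1)/6=-73/6
seg 1: a=-5, c=M1/2=13/2, d=(M2−M1)/(6·2)=-4/3, b=Δ1−h1·(2M1+M2)/6=-17/3
seg 2: a=-1, c=M2/2=-3/2, d=(M3−M2)/(6·3)=1/6, b=Δ2−h2·(2M2+M3)/6=13/3
t_q=3/4 → seg 0, τ=3/4; S=5+-73/6·τ+0·τ²+13/6·τ³=-411/128

  seg 0: a=5 b=-73/6 c=0 d=13/6
  seg 1: a=-5 b=-17/3 c=13/2 d=-4/3
  seg 2: a=-1 b=13/3 c=-3/2 d=1/6
S(3/4) = -411/128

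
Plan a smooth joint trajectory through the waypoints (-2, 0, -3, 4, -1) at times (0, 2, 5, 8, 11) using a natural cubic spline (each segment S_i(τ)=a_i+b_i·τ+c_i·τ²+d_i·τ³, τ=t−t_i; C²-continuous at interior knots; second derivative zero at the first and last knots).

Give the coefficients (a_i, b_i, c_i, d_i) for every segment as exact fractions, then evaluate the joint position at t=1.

Δ: Δ0=1, Δ1=-1, Δ2=7/3, Δ3=-5/3
row 1: diag=10, rhs=-12; c'=3/10, d'=-6/5
row 2: denom=12−3·3/10=111/10; d'=(20−3·-6/5)/(111/10)=236/111
row 3: denom=12−3·10/37=414/37; d'=(-24−3·236/111)/(414/37)=-562/207
back: M3=-562/207
back: M2=236/111−10/37·-562/207=592/207
back: M1=-6/5−3/10·592/207=-142/69
M: M0=0, M1=-142/69, M2=592/207, M3=-562/207, M4=0
seg 0: a=-2, c=M0/2=0, d=(M1−M0)/(6·2)=-71/414, b=Δ0−h0·(2M0+M1)/6=349/207
seg 1: a=0, c=M1/2=-71/69, d=(M2−M1)/(6·3)=509/1863, b=Δ1−h1·(2M1+M2)/6=-77/207
seg 2: a=-3, c=M2/2=296/207, d=(M3−M2)/(6·3)=-577/1863, b=Δ2−h2·(2M2+M3)/6=172/207
seg 3: a=4, c=M3/2=-281/207, d=(M4−M3)/(6·3)=281/1863, b=Δ3−h3·(2M3+M4)/6=217/207
t_q=1 → seg 0, τ=1; S=-2+349/207·τ+0·τ²+-71/414·τ³=-67/138

  seg 0: a=-2 b=349/207 c=0 d=-71/414
  seg 1: a=0 b=-77/207 c=-71/69 d=509/1863
  seg 2: a=-3 b=172/207 c=296/207 d=-577/1863
  seg 3: a=4 b=217/207 c=-281/207 d=281/1863
S(1) = -67/138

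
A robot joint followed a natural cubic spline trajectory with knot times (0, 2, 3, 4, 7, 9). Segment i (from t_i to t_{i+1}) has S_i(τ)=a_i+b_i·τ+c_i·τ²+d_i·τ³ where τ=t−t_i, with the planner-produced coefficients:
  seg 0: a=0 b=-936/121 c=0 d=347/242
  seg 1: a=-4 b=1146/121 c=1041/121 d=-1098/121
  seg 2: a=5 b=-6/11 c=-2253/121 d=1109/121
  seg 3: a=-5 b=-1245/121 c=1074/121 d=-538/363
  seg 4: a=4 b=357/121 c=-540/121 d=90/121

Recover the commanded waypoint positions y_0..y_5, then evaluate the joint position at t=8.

y_0 = S_0(0) = a_0 = 0
y_1 = S_1(0) = a_1 = -4
y_2 = S_2(0) = a_2 = 5
y_3 = S_3(0) = a_3 = -5
y_4 = S_4(0) = a_4 = 4
y_5 = S_4(2) = -2
t_q=8 is in segment 4 (τ=1); S_4(τ)=391/121

y_0=0 y_1=-4 y_2=5 y_3=-5 y_4=4 y_5=-2
S(8) = 391/121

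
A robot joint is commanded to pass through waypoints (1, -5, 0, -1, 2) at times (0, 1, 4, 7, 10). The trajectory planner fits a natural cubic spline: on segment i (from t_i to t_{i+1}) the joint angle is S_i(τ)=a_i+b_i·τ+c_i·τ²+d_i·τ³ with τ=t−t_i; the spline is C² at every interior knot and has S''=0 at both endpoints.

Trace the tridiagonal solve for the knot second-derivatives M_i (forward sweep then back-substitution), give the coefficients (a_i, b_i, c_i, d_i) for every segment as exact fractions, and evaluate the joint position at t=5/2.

Δ: Δ0=-6, Δ1=5/3, Δ2=-1/3, Δ3=1
row 1: diag=8, rhs=46; c'=3/8, d'=23/4
row 2: denom=12−3·3/8=87/8; d'=(-12−3·23/4)/(87/8)=-78/29
row 3: denom=12−3·8/29=324/29; d'=(8−3·-78/29)/(324/29)=233/162
back: M3=233/162
back: M2=-78/29−8/29·233/162=-250/81
back: M1=23/4−3/8·-250/81=373/54
M: M0=0, M1=373/54, M2=-250/81, M3=233/162, M4=0
seg 0: a=1, c=M0/2=0, d=(M1−M0)/(6·1)=373/324, b=Δ0−h0·(2M0+M1)/6=-2317/324
seg 1: a=-5, c=M1/2=373/108, d=(M2−M1)/(6·3)=-1619/2916, b=Δ1−h1·(2M1+M2)/6=-599/162
seg 2: a=0, c=M2/2=-125/81, d=(M3−M2)/(6·3)=733/2916, b=Δ2−h2·(2M2+M3)/6=659/324
seg 3: a=-1, c=M3/2=233/324, d=(M4−M3)/(6·3)=-233/2916, b=Δ3−h3·(2M3+M4)/6=-71/162
t_q=5/2 → seg 1, τ=3/2; S=-5+-599/162·τ+373/108·τ²+-1619/2916·τ³=-1339/288

  seg 0: a=1 b=-2317/324 c=0 d=373/324
  seg 1: a=-5 b=-599/162 c=373/108 d=-1619/2916
  seg 2: a=0 b=659/324 c=-125/81 d=733/2916
  seg 3: a=-1 b=-71/162 c=233/324 d=-233/2916
S(5/2) = -1339/288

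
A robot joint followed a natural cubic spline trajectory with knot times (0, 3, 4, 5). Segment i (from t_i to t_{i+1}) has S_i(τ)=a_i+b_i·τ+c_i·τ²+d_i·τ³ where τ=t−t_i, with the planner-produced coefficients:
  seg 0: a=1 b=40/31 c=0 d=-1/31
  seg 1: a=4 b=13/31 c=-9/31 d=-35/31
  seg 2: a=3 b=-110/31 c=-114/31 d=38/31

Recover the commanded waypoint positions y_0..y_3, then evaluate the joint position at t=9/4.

y_0 = S_0(0) = a_0 = 1
y_1 = S_1(0) = a_1 = 4
y_2 = S_2(0) = a_2 = 3
y_3 = S_2(1) = -3
t_q=9/4 is in segment 0 (τ=9/4); S_0(τ)=7015/1984

y_0=1 y_1=4 y_2=3 y_3=-3
S(9/4) = 7015/1984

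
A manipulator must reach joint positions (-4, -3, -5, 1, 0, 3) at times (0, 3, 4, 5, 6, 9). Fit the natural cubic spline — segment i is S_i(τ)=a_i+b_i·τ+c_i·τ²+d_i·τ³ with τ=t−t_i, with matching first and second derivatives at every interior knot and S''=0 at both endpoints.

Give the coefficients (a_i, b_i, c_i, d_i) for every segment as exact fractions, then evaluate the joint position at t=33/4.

  seg 0: a=-4 b=2029/897 c=0 d=-1730/8073
  seg 1: a=-3 b=-3161/897 c=-1730/897 d=3097/897
  seg 2: a=-5 b=890/299 c=7561/897 d=-373/69
  seg 3: a=1 b=3245/897 c=-6986/897 d=948/299
  seg 4: a=0 b=-2195/897 c=1546/897 d=-1546/8073
S(33/4) = 9933/9568

Δ: Δ0=1/3, Δ1=-2, Δ2=6, Δ3=-1, Δ4=1
row 1: diag=8, rhs=-14; c'=1/8, d'=-7/4
row 2: denom=4−1·1/8=31/8; d'=(48−1·-7/4)/(31/8)=398/31
row 3: denom=4−1·8/31=116/31; d'=(-42−1·398/31)/(116/31)=-425/29
row 4: denom=8−1·31/116=897/116; d'=(12−1·-425/29)/(897/116)=3092/897
back: M4=3092/897
back: M3=-425/29−31/116·3092/897=-13972/897
back: M2=398/31−8/31·-13972/897=15122/897
back: M1=-7/4−1/8·15122/897=-3460/897
M: M0=0, M1=-3460/897, M2=15122/897, M3=-13972/897, M4=3092/897, M5=0
seg 0: a=-4, c=M0/2=0, d=(M1−M0)/(6·3)=-1730/8073, b=Δ0−h0·(2M0+M1)/6=2029/897
seg 1: a=-3, c=M1/2=-1730/897, d=(M2−M1)/(6·1)=3097/897, b=Δ1−h1·(2M1+M2)/6=-3161/897
seg 2: a=-5, c=M2/2=7561/897, d=(M3−M2)/(6·1)=-373/69, b=Δ2−h2·(2M2+M3)/6=890/299
seg 3: a=1, c=M3/2=-6986/897, d=(M4−M3)/(6·1)=948/299, b=Δ3−h3·(2M3+M4)/6=3245/897
seg 4: a=0, c=M4/2=1546/897, d=(M5−M4)/(6·3)=-1546/8073, b=Δ4−h4·(2M4+M5)/6=-2195/897
t_q=33/4 → seg 4, τ=9/4; S=0+-2195/897·τ+1546/897·τ²+-1546/8073·τ³=9933/9568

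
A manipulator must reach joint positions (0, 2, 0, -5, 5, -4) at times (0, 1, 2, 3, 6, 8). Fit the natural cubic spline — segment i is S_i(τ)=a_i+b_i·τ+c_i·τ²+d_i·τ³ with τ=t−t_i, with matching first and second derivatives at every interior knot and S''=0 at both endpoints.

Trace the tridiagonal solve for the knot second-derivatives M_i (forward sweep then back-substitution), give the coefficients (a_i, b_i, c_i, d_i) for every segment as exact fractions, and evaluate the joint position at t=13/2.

Δ: Δ0=2, Δ1=-2, Δ2=-5, Δ3=10/3, Δ4=-9/2
row 1: diag=4, rhs=-24; c'=1/4, d'=-6
row 2: denom=4−1·1/4=15/4; d'=(-18−1·-6)/(15/4)=-16/5
row 3: denom=8−1·4/15=116/15; d'=(50−1·-16/5)/(116/15)=399/58
row 4: denom=10−3·45/116=1025/116; d'=(-47−3·399/58)/(1025/116)=-7846/1025
back: M4=-7846/1025
back: M3=399/58−45/116·-7846/1025=2019/205
back: M2=-16/5−4/15·2019/205=-5972/1025
back: M1=-6−1/4·-5972/1025=-4657/1025
M: M0=0, M1=-4657/1025, M2=-5972/1025, M3=2019/205, M4=-7846/1025, M5=0
seg 0: a=0, c=M0/2=0, d=(M1−M0)/(6·1)=-4657/6150, b=Δ0−h0·(2M0+M1)/6=16957/6150
seg 1: a=2, c=M1/2=-4657/2050, d=(M2−M1)/(6·1)=-263/1230, b=Δ1−h1·(2M1+M2)/6=1493/3075
seg 2: a=0, c=M2/2=-2986/1025, d=(M3−M2)/(6·1)=16067/6150, b=Δ2−h2·(2M2+M3)/6=-28901/6150
seg 3: a=-5, c=M3/2=2019/410, d=(M4−M3)/(6·3)=-17941/18450, b=Δ3−h3·(2M3+M4)/6=-8266/3075
seg 4: a=5, c=M4/2=-3923/1025, d=(M5−M4)/(6·2)=3923/6150, b=Δ4−h4·(2M4+M5)/6=3709/6150
t_q=13/2 → seg 4, τ=1/2; S=5+3709/6150·τ+-3923/1025·τ²+3923/6150·τ³=72561/16400

  seg 0: a=0 b=16957/6150 c=0 d=-4657/6150
  seg 1: a=2 b=1493/3075 c=-4657/2050 d=-263/1230
  seg 2: a=0 b=-28901/6150 c=-2986/1025 d=16067/6150
  seg 3: a=-5 b=-8266/3075 c=2019/410 d=-17941/18450
  seg 4: a=5 b=3709/6150 c=-3923/1025 d=3923/6150
S(13/2) = 72561/16400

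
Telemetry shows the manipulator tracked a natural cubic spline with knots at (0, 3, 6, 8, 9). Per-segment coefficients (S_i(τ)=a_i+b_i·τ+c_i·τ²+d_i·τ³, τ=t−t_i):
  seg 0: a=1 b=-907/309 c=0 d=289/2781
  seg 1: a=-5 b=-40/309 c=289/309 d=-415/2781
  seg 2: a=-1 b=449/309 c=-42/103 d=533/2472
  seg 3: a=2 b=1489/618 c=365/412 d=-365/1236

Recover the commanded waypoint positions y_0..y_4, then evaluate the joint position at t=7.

y_0 = S_0(0) = a_0 = 1
y_1 = S_1(0) = a_1 = -5
y_2 = S_2(0) = a_2 = -1
y_3 = S_3(0) = a_3 = 2
y_4 = S_3(1) = 5
t_q=7 is in segment 2 (τ=1); S_2(τ)=215/824

y_0=1 y_1=-5 y_2=-1 y_3=2 y_4=5
S(7) = 215/824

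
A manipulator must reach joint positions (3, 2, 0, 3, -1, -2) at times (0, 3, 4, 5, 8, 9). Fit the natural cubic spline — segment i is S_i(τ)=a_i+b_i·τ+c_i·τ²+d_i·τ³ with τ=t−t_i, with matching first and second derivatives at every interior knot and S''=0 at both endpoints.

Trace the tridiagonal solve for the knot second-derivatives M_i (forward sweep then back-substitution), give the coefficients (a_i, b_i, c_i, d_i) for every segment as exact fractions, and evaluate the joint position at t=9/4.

Δ: Δ0=-1/3, Δ1=-2, Δ2=3, Δ3=-4/3, Δ4=-1
row 1: diag=8, rhs=-10; c'=1/8, d'=-5/4
row 2: denom=4−1·1/8=31/8; d'=(30−1·-5/4)/(31/8)=250/31
row 3: denom=8−1·8/31=240/31; d'=(-26−1·250/31)/(240/31)=-22/5
row 4: denom=8−3·31/80=547/80; d'=(2−3·-22/5)/(547/80)=1216/547
back: M4=1216/547
back: M3=-22/5−31/80·1216/547=-2878/547
back: M2=250/31−8/31·-2878/547=5154/547
back: M1=-5/4−1/8·5154/547=-1328/547
M: M0=0, M1=-1328/547, M2=5154/547, M3=-2878/547, M4=1216/547, M5=0
seg 0: a=3, c=M0/2=0, d=(M1−M0)/(6·3)=-664/4923, b=Δ0−h0·(2M0+M1)/6=1445/1641
seg 1: a=2, c=M1/2=-664/547, d=(M2−M1)/(6·1)=3241/1641, b=Δ1−h1·(2M1+M2)/6=-4531/1641
seg 2: a=0, c=M2/2=2577/547, d=(M3−M2)/(6·1)=-4016/1641, b=Δ2−h2·(2M2+M3)/6=1208/1641
seg 3: a=3, c=M3/2=-1439/547, d=(M4−M3)/(6·3)=2047/4923, b=Δ3−h3·(2M3+M4)/6=4622/1641
seg 4: a=-1, c=M4/2=608/547, d=(M5−M4)/(6·1)=-608/1641, b=Δ4−h4·(2M4+M5)/6=-2857/1641
t_q=9/4 → seg 0, τ=9/4; S=3+1445/1641·τ+0·τ²+-664/4923·τ³=15075/4376

  seg 0: a=3 b=1445/1641 c=0 d=-664/4923
  seg 1: a=2 b=-4531/1641 c=-664/547 d=3241/1641
  seg 2: a=0 b=1208/1641 c=2577/547 d=-4016/1641
  seg 3: a=3 b=4622/1641 c=-1439/547 d=2047/4923
  seg 4: a=-1 b=-2857/1641 c=608/547 d=-608/1641
S(9/4) = 15075/4376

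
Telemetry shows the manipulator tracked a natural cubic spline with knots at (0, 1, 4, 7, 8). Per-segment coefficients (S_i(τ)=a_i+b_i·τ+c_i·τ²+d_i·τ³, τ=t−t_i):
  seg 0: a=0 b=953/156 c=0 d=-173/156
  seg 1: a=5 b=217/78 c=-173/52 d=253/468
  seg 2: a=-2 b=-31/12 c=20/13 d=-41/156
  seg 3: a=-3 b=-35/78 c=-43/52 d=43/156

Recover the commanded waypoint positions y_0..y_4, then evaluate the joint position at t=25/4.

y_0 = S_0(0) = a_0 = 0
y_1 = S_1(0) = a_1 = 5
y_2 = S_2(0) = a_2 = -2
y_3 = S_3(0) = a_3 = -3
y_4 = S_3(1) = -4
t_q=25/4 is in segment 2 (τ=9/4); S_2(τ)=-10043/3328

y_0=0 y_1=5 y_2=-2 y_3=-3 y_4=-4
S(25/4) = -10043/3328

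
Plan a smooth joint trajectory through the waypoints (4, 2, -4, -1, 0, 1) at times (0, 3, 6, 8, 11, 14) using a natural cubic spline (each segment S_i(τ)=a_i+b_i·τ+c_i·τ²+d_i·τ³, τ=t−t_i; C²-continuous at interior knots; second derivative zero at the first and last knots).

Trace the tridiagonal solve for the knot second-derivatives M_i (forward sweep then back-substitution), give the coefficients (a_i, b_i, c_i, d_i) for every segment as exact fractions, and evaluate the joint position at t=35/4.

Δ: Δ0=-2/3, Δ1=-2, Δ2=3/2, Δ3=1/3, Δ4=1/3
row 1: diag=12, rhs=-8; c'=1/4, d'=-2/3
row 2: denom=10−3·1/4=37/4; d'=(21−3·-2/3)/(37/4)=92/37
row 3: denom=10−2·8/37=354/37; d'=(-7−2·92/37)/(354/37)=-443/354
row 4: denom=12−3·37/118=1305/118; d'=(0−3·-443/354)/(1305/118)=443/1305
back: M4=443/1305
back: M3=-443/354−37/118·443/1305=-1772/1305
back: M2=92/37−8/37·-1772/1305=3628/1305
back: M1=-2/3−1/4·3628/1305=-1777/1305
M: M0=0, M1=-1777/1305, M2=3628/1305, M3=-1772/1305, M4=443/1305, M5=0
seg 0: a=4, c=M0/2=0, d=(M1−M0)/(6·3)=-1777/23490, b=Δ0−h0·(2M0+M1)/6=37/2610
seg 1: a=2, c=M1/2=-1777/2610, d=(M2−M1)/(6·3)=1081/4698, b=Δ1−h1·(2M1+M2)/6=-2647/1305
seg 2: a=-4, c=M2/2=1814/1305, d=(M3−M2)/(6·2)=-10/29, b=Δ2−h2·(2M2+M3)/6=259/2610
seg 3: a=-1, c=M3/2=-886/1305, d=(M4−M3)/(6·3)=443/4698, b=Δ3−h3·(2M3+M4)/6=3971/2610
seg 4: a=0, c=M4/2=443/2610, d=(M5−M4)/(6·3)=-443/23490, b=Δ4−h4·(2M4+M5)/6=-8/1305
t_q=35/4 → seg 3, τ=3/4; S=-1+3971/2610·τ+-886/1305·τ²+443/4698·τ³=-3731/18560

  seg 0: a=4 b=37/2610 c=0 d=-1777/23490
  seg 1: a=2 b=-2647/1305 c=-1777/2610 d=1081/4698
  seg 2: a=-4 b=259/2610 c=1814/1305 d=-10/29
  seg 3: a=-1 b=3971/2610 c=-886/1305 d=443/4698
  seg 4: a=0 b=-8/1305 c=443/2610 d=-443/23490
S(35/4) = -3731/18560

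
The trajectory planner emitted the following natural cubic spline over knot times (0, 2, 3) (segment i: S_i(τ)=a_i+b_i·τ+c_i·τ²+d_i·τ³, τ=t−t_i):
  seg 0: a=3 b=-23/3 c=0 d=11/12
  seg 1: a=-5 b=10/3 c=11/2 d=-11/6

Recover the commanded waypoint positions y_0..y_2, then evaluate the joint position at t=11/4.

y_0 = S_0(0) = a_0 = 3
y_1 = S_1(0) = a_1 = -5
y_2 = S_1(1) = 2
t_q=11/4 is in segment 1 (τ=3/4); S_1(τ)=-23/128

y_0=3 y_1=-5 y_2=2
S(11/4) = -23/128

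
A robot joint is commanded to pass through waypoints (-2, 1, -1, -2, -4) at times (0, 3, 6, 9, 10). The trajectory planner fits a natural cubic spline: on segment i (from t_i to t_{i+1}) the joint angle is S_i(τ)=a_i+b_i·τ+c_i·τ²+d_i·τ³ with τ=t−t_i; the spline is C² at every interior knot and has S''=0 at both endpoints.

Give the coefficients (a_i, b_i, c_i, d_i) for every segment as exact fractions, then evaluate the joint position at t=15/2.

Δ: Δ0=1, Δ1=-2/3, Δ2=-1/3, Δ3=-2
row 1: diag=12, rhs=-10; c'=1/4, d'=-5/6
row 2: denom=12−3·1/4=45/4; d'=(2−3·-5/6)/(45/4)=2/5
row 3: denom=8−3·4/15=36/5; d'=(-10−3·2/5)/(36/5)=-14/9
back: M3=-14/9
back: M2=2/5−4/15·-14/9=22/27
back: M1=-5/6−1/4·22/27=-28/27
M: M0=0, M1=-28/27, M2=22/27, M3=-14/9, M4=0
seg 0: a=-2, c=M0/2=0, d=(M1−M0)/(6·3)=-14/243, b=Δ0−h0·(2M0+M1)/6=41/27
seg 1: a=1, c=M1/2=-14/27, d=(M2−M1)/(6·3)=25/243, b=Δ1−h1·(2M1+M2)/6=-1/27
seg 2: a=-1, c=M2/2=11/27, d=(M3−M2)/(6·3)=-32/243, b=Δ2−h2·(2M2+M3)/6=-10/27
seg 3: a=-2, c=M3/2=-7/9, d=(M4−M3)/(6·1)=7/27, b=Δ3−h3·(2M3+M4)/6=-40/27
t_q=15/2 → seg 2, τ=3/2; S=-1+-10/27·τ+11/27·τ²+-32/243·τ³=-13/12

  seg 0: a=-2 b=41/27 c=0 d=-14/243
  seg 1: a=1 b=-1/27 c=-14/27 d=25/243
  seg 2: a=-1 b=-10/27 c=11/27 d=-32/243
  seg 3: a=-2 b=-40/27 c=-7/9 d=7/27
S(15/2) = -13/12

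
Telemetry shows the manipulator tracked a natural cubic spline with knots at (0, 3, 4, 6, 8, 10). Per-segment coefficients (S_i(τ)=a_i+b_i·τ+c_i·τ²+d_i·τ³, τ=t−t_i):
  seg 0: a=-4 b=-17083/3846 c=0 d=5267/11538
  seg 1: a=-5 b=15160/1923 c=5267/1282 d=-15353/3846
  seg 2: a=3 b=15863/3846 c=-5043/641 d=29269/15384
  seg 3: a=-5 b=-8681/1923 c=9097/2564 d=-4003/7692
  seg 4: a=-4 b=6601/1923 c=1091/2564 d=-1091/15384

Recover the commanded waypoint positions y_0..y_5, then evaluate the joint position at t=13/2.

y_0=-4 y_1=-5 y_2=3 y_3=-5 y_4=-4 y_5=4
S(13/2) = -131999/20512

y_0 = S_0(0) = a_0 = -4
y_1 = S_1(0) = a_1 = -5
y_2 = S_2(0) = a_2 = 3
y_3 = S_3(0) = a_3 = -5
y_4 = S_4(0) = a_4 = -4
y_5 = S_4(2) = 4
t_q=13/2 is in segment 3 (τ=1/2); S_3(τ)=-131999/20512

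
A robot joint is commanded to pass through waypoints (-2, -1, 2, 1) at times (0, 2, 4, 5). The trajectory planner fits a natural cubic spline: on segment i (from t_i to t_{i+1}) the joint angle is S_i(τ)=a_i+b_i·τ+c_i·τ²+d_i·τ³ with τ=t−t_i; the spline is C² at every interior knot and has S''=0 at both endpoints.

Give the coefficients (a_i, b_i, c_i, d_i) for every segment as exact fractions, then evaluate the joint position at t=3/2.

  seg 0: a=-2 b=0 c=0 d=1/8
  seg 1: a=-1 b=3/2 c=3/4 d=-3/8
  seg 2: a=2 b=0 c=-3/2 d=1/2
S(3/2) = -101/64

Δ: Δ0=1/2, Δ1=3/2, Δ2=-1
row 1: diag=8, rhs=6; c'=1/4, d'=3/4
row 2: denom=6−2·1/4=11/2; d'=(-15−2·3/4)/(11/2)=-3
back: M2=-3
back: M1=3/4−1/4·-3=3/2
M: M0=0, M1=3/2, M2=-3, M3=0
seg 0: a=-2, c=M0/2=0, d=(M1−M0)/(6·2)=1/8, b=Δ0−h0·(2M0+M1)/6=0
seg 1: a=-1, c=M1/2=3/4, d=(M2−M1)/(6·2)=-3/8, b=Δ1−h1·(2M1+M2)/6=3/2
seg 2: a=2, c=M2/2=-3/2, d=(M3−M2)/(6·1)=1/2, b=Δ2−h2·(2M2+M3)/6=0
t_q=3/2 → seg 0, τ=3/2; S=-2+0·τ+0·τ²+1/8·τ³=-101/64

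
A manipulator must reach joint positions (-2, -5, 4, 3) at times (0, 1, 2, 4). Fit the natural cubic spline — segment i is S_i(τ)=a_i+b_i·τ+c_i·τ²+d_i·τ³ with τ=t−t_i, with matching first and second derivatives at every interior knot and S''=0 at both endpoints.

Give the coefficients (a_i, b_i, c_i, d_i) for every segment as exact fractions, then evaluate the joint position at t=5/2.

Δ: Δ0=-3, Δ1=9, Δ2=-1/2
row 1: diag=4, rhs=72; c'=1/4, d'=18
row 2: denom=6−1·1/4=23/4; d'=(-57−1·18)/(23/4)=-300/23
back: M2=-300/23
back: M1=18−1/4·-300/23=489/23
M: M0=0, M1=489/23, M2=-300/23, M3=0
seg 0: a=-2, c=M0/2=0, d=(M1−M0)/(6·1)=163/46, b=Δ0−h0·(2M0+M1)/6=-301/46
seg 1: a=-5, c=M1/2=489/46, d=(M2−M1)/(6·1)=-263/46, b=Δ1−h1·(2M1+M2)/6=94/23
seg 2: a=4, c=M2/2=-150/23, d=(M3−M2)/(6·2)=25/23, b=Δ2−h2·(2M2+M3)/6=377/46
t_q=5/2 → seg 2, τ=1/2; S=4+377/46·τ+-150/23·τ²+25/23·τ³=1215/184

  seg 0: a=-2 b=-301/46 c=0 d=163/46
  seg 1: a=-5 b=94/23 c=489/46 d=-263/46
  seg 2: a=4 b=377/46 c=-150/23 d=25/23
S(5/2) = 1215/184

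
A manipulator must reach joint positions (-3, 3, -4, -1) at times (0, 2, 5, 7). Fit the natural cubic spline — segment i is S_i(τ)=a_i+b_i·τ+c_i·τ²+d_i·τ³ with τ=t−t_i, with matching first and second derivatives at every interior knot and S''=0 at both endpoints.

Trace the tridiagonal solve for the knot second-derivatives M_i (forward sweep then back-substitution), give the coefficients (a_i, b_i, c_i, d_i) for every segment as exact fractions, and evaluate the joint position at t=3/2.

  seg 0: a=-3 b=1208/273 c=0 d=-389/1092
  seg 1: a=3 b=41/273 c=-389/182 d=55/126
  seg 2: a=-4 b=-485/546 c=163/91 d=-163/546
S(3/2) = 1013/416

Δ: Δ0=3, Δ1=-7/3, Δ2=3/2
row 1: diag=10, rhs=-32; c'=3/10, d'=-16/5
row 2: denom=10−3·3/10=91/10; d'=(23−3·-16/5)/(91/10)=326/91
back: M2=326/91
back: M1=-16/5−3/10·326/91=-389/91
M: M0=0, M1=-389/91, M2=326/91, M3=0
seg 0: a=-3, c=M0/2=0, d=(M1−M0)/(6·2)=-389/1092, b=Δ0−h0·(2M0+M1)/6=1208/273
seg 1: a=3, c=M1/2=-389/182, d=(M2−M1)/(6·3)=55/126, b=Δ1−h1·(2M1+M2)/6=41/273
seg 2: a=-4, c=M2/2=163/91, d=(M3−M2)/(6·2)=-163/546, b=Δ2−h2·(2M2+M3)/6=-485/546
t_q=3/2 → seg 0, τ=3/2; S=-3+1208/273·τ+0·τ²+-389/1092·τ³=1013/416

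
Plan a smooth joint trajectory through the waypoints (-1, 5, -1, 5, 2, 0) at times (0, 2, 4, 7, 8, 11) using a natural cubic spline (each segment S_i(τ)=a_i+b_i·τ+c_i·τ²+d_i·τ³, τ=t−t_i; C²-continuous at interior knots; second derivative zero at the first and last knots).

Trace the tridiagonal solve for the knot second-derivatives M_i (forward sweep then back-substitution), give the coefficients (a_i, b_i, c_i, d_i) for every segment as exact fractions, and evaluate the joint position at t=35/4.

Δ: Δ0=3, Δ1=-3, Δ2=2, Δ3=-3, Δ4=-2/3
row 1: diag=8, rhs=-36; c'=1/4, d'=-9/2
row 2: denom=10−2·1/4=19/2; d'=(30−2·-9/2)/(19/2)=78/19
row 3: denom=8−3·6/19=134/19; d'=(-30−3·78/19)/(134/19)=-6
row 4: denom=8−1·19/134=1053/134; d'=(14−1·-6)/(1053/134)=2680/1053
back: M4=2680/1053
back: M3=-6−19/134·2680/1053=-6698/1053
back: M2=78/19−6/19·-6698/1053=2146/351
back: M1=-9/2−1/4·2146/351=-2116/351
M: M0=0, M1=-2116/351, M2=2146/351, M3=-6698/1053, M4=2680/1053, M5=0
seg 0: a=-1, c=M0/2=0, d=(M1−M0)/(6·2)=-529/1053, b=Δ0−h0·(2M0+M1)/6=5275/1053
seg 1: a=5, c=M1/2=-1058/351, d=(M2−M1)/(6·2)=2131/2106, b=Δ1−h1·(2M1+M2)/6=-1073/1053
seg 2: a=-1, c=M2/2=1073/351, d=(M3−M2)/(6·3)=-6568/9477, b=Δ2−h2·(2M2+M3)/6=-983/1053
seg 3: a=5, c=M3/2=-3349/1053, d=(M4−M3)/(6·1)=521/351, b=Δ3−h3·(2M3+M4)/6=-1373/1053
seg 4: a=2, c=M4/2=1340/1053, d=(M5−M4)/(6·3)=-1340/9477, b=Δ4−h4·(2M4+M5)/6=-3382/1053
t_q=35/4 → seg 4, τ=3/4; S=2+-3382/1053·τ+1340/1053·τ²+-1340/9477·τ³=463/1872

  seg 0: a=-1 b=5275/1053 c=0 d=-529/1053
  seg 1: a=5 b=-1073/1053 c=-1058/351 d=2131/2106
  seg 2: a=-1 b=-983/1053 c=1073/351 d=-6568/9477
  seg 3: a=5 b=-1373/1053 c=-3349/1053 d=521/351
  seg 4: a=2 b=-3382/1053 c=1340/1053 d=-1340/9477
S(35/4) = 463/1872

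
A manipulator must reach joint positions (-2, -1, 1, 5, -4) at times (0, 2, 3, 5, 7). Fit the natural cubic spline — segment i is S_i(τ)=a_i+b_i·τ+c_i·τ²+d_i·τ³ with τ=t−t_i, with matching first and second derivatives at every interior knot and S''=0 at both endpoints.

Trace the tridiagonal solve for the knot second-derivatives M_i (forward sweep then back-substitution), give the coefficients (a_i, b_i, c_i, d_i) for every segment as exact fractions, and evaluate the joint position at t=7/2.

Δ: Δ0=1/2, Δ1=2, Δ2=2, Δ3=-9/2
row 1: diag=6, rhs=9; c'=1/6, d'=3/2
row 2: denom=6−1·1/6=35/6; d'=(0−1·3/2)/(35/6)=-9/35
row 3: denom=8−2·12/35=256/35; d'=(-39−2·-9/35)/(256/35)=-1347/256
back: M3=-1347/256
back: M2=-9/35−12/35·-1347/256=99/64
back: M1=3/2−1/6·99/64=159/128
M: M0=0, M1=159/128, M2=99/64, M3=-1347/256, M4=0
seg 0: a=-2, c=M0/2=0, d=(M1−M0)/(6·2)=53/512, b=Δ0−h0·(2M0+M1)/6=11/128
seg 1: a=-1, c=M1/2=159/256, d=(M2−M1)/(6·1)=13/256, b=Δ1−h1·(2M1+M2)/6=85/64
seg 2: a=1, c=M2/2=99/128, d=(M3−M2)/(6·2)=-581/1024, b=Δ2−h2·(2M2+M3)/6=697/256
seg 3: a=5, c=M3/2=-1347/512, d=(M4−M3)/(6·2)=449/1024, b=Δ3−h3·(2M3+M4)/6=-127/128
t_q=7/2 → seg 2, τ=1/2; S=1+697/256·τ+99/128·τ²+-581/1024·τ³=20347/8192

  seg 0: a=-2 b=11/128 c=0 d=53/512
  seg 1: a=-1 b=85/64 c=159/256 d=13/256
  seg 2: a=1 b=697/256 c=99/128 d=-581/1024
  seg 3: a=5 b=-127/128 c=-1347/512 d=449/1024
S(7/2) = 20347/8192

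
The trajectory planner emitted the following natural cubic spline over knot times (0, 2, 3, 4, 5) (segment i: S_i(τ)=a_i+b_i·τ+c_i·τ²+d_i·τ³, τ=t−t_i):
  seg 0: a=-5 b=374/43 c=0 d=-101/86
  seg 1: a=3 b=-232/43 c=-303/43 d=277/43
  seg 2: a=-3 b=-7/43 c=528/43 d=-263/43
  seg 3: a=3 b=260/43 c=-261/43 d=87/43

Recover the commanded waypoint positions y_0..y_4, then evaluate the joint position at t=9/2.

y_0=-5 y_1=3 y_2=-3 y_3=3 y_4=5
S(9/2) = 1637/344

y_0 = S_0(0) = a_0 = -5
y_1 = S_1(0) = a_1 = 3
y_2 = S_2(0) = a_2 = -3
y_3 = S_3(0) = a_3 = 3
y_4 = S_3(1) = 5
t_q=9/2 is in segment 3 (τ=1/2); S_3(τ)=1637/344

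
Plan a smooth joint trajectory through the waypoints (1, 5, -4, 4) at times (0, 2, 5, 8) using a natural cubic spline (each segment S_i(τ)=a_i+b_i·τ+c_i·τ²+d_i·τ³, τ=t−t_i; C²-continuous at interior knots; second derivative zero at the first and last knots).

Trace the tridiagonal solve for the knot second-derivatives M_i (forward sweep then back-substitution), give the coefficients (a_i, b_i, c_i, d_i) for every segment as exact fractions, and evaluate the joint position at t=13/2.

  seg 0: a=1 b=376/111 c=0 d=-77/222
  seg 1: a=5 b=-86/111 c=-77/37 d=446/999
  seg 2: a=-4 b=-134/111 c=215/111 d=-215/999
S(13/2) = -645/296

Δ: Δ0=2, Δ1=-3, Δ2=8/3
row 1: diag=10, rhs=-30; c'=3/10, d'=-3
row 2: denom=12−3·3/10=111/10; d'=(34−3·-3)/(111/10)=430/111
back: M2=430/111
back: M1=-3−3/10·430/111=-154/37
M: M0=0, M1=-154/37, M2=430/111, M3=0
seg 0: a=1, c=M0/2=0, d=(M1−M0)/(6·2)=-77/222, b=Δ0−h0·(2M0+M1)/6=376/111
seg 1: a=5, c=M1/2=-77/37, d=(M2−M1)/(6·3)=446/999, b=Δ1−h1·(2M1+M2)/6=-86/111
seg 2: a=-4, c=M2/2=215/111, d=(M3−M2)/(6·3)=-215/999, b=Δ2−h2·(2M2+M3)/6=-134/111
t_q=13/2 → seg 2, τ=3/2; S=-4+-134/111·τ+215/111·τ²+-215/999·τ³=-645/296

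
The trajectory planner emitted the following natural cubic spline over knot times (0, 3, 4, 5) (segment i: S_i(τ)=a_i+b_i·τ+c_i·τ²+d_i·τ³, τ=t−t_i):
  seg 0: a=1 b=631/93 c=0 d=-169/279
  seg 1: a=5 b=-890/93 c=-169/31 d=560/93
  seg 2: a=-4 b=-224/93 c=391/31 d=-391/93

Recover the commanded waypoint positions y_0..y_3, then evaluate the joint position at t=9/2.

y_0=1 y_1=5 y_2=-4 y_3=2
S(9/2) = -639/248

y_0 = S_0(0) = a_0 = 1
y_1 = S_1(0) = a_1 = 5
y_2 = S_2(0) = a_2 = -4
y_3 = S_2(1) = 2
t_q=9/2 is in segment 2 (τ=1/2); S_2(τ)=-639/248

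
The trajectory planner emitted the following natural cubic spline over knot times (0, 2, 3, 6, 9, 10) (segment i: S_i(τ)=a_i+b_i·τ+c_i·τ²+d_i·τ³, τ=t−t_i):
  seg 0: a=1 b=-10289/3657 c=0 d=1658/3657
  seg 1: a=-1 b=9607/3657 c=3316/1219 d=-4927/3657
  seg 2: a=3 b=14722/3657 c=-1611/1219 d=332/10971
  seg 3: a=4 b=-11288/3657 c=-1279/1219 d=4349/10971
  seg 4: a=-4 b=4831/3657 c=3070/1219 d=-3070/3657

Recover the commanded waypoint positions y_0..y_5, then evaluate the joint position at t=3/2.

y_0=1 y_1=-1 y_2=3 y_3=4 y_4=-4 y_5=-1
S(3/2) = -8241/4876

y_0 = S_0(0) = a_0 = 1
y_1 = S_1(0) = a_1 = -1
y_2 = S_2(0) = a_2 = 3
y_3 = S_3(0) = a_3 = 4
y_4 = S_4(0) = a_4 = -4
y_5 = S_4(1) = -1
t_q=3/2 is in segment 0 (τ=3/2); S_0(τ)=-8241/4876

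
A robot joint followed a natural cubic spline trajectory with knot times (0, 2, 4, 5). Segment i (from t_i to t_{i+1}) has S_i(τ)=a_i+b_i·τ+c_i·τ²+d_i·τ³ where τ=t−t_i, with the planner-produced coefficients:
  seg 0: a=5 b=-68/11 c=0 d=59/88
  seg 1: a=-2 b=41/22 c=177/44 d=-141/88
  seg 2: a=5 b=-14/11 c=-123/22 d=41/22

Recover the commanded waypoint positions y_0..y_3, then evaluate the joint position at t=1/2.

y_0=5 y_1=-2 y_2=5 y_3=0
S(1/2) = 1403/704

y_0 = S_0(0) = a_0 = 5
y_1 = S_1(0) = a_1 = -2
y_2 = S_2(0) = a_2 = 5
y_3 = S_2(1) = 0
t_q=1/2 is in segment 0 (τ=1/2); S_0(τ)=1403/704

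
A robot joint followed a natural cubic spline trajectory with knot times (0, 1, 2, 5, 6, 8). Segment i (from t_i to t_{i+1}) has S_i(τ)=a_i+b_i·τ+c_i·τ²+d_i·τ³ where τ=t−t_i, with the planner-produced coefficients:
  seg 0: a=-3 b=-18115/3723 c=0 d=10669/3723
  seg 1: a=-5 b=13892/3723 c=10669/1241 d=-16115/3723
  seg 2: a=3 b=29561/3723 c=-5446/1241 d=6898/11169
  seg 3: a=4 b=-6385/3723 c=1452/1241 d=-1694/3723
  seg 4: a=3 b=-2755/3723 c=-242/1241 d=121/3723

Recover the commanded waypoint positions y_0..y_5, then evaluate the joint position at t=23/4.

y_0 = S_0(0) = a_0 = -3
y_1 = S_1(0) = a_1 = -5
y_2 = S_2(0) = a_2 = 3
y_3 = S_3(0) = a_3 = 4
y_4 = S_4(0) = a_4 = 3
y_5 = S_4(2) = 1
t_q=23/4 is in segment 3 (τ=3/4); S_3(τ)=126281/39712

y_0=-3 y_1=-5 y_2=3 y_3=4 y_4=3 y_5=1
S(23/4) = 126281/39712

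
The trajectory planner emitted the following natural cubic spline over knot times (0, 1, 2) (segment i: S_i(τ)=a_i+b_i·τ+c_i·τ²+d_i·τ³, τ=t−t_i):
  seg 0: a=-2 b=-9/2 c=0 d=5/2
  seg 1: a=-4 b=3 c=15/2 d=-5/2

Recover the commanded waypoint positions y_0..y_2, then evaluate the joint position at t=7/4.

y_0=-2 y_1=-4 y_2=4
S(7/4) = 181/128

y_0 = S_0(0) = a_0 = -2
y_1 = S_1(0) = a_1 = -4
y_2 = S_1(1) = 4
t_q=7/4 is in segment 1 (τ=3/4); S_1(τ)=181/128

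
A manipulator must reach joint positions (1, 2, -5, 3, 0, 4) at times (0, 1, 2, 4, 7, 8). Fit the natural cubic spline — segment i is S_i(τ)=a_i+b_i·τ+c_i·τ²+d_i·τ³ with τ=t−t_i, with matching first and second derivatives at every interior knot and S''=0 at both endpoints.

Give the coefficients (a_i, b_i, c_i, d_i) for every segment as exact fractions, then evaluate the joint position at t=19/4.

Δ: Δ0=1, Δ1=-7, Δ2=4, Δ3=-1, Δ4=4
row 1: diag=4, rhs=-48; c'=1/4, d'=-12
row 2: denom=6−1·1/4=23/4; d'=(66−1·-12)/(23/4)=312/23
row 3: denom=10−2·8/23=214/23; d'=(-30−2·312/23)/(214/23)=-657/107
row 4: denom=8−3·69/214=1505/214; d'=(30−3·-657/107)/(1505/214)=10362/1505
back: M4=10362/1505
back: M3=-657/107−69/214·10362/1505=-12582/1505
back: M2=312/23−8/23·-12582/1505=24792/1505
back: M1=-12−1/4·24792/1505=-24258/1505
M: M0=0, M1=-24258/1505, M2=24792/1505, M3=-12582/1505, M4=10362/1505, M5=0
seg 0: a=1, c=M0/2=0, d=(M1−M0)/(6·1)=-4043/1505, b=Δ0−h0·(2M0+M1)/6=5548/1505
seg 1: a=2, c=M1/2=-12129/1505, d=(M2−M1)/(6·1)=1635/301, b=Δ1−h1·(2M1+M2)/6=-6581/1505
seg 2: a=-5, c=M2/2=12396/1505, d=(M3−M2)/(6·2)=-6229/3010, b=Δ2−h2·(2M2+M3)/6=-902/215
seg 3: a=3, c=M3/2=-6291/1505, d=(M4−M3)/(6·3)=3824/4515, b=Δ3−h3·(2M3+M4)/6=5896/1505
seg 4: a=0, c=M4/2=5181/1505, d=(M5−M4)/(6·1)=-1727/1505, b=Δ4−h4·(2M4+M5)/6=2566/1505
t_q=19/4 → seg 3, τ=3/4; S=3+5896/1505·τ+-6291/1505·τ²+3824/4515·τ³=94977/24080

  seg 0: a=1 b=5548/1505 c=0 d=-4043/1505
  seg 1: a=2 b=-6581/1505 c=-12129/1505 d=1635/301
  seg 2: a=-5 b=-902/215 c=12396/1505 d=-6229/3010
  seg 3: a=3 b=5896/1505 c=-6291/1505 d=3824/4515
  seg 4: a=0 b=2566/1505 c=5181/1505 d=-1727/1505
S(19/4) = 94977/24080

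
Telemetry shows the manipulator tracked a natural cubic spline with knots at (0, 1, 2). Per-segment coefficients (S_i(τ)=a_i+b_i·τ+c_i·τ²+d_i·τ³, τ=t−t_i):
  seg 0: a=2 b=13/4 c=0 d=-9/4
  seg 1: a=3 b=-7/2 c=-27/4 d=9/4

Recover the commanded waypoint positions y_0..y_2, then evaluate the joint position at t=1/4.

y_0=2 y_1=3 y_2=-5
S(1/4) = 711/256

y_0 = S_0(0) = a_0 = 2
y_1 = S_1(0) = a_1 = 3
y_2 = S_1(1) = -5
t_q=1/4 is in segment 0 (τ=1/4); S_0(τ)=711/256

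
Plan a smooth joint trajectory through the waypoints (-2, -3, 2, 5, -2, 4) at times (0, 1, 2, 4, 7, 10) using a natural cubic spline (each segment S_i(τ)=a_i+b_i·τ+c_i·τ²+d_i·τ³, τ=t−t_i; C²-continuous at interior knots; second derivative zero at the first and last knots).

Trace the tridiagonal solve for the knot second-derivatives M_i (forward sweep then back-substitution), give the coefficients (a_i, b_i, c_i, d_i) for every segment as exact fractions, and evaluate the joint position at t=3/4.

  seg 0: a=-2 b=-12679/4722 c=0 d=7957/4722
  seg 1: a=-3 b=5596/2361 c=7957/1574 d=-11453/4722
  seg 2: a=2 b=24575/4722 c=-1748/787 d=871/4722
  seg 3: a=5 b=-6925/4722 c=-877/787 d=11693/42498
  seg 4: a=-2 b=-1709/2361 c=6431/4722 d=-6431/42498
S(3/4) = -332723/100736

Δ: Δ0=-1, Δ1=5, Δ2=3/2, Δ3=-7/3, Δ4=2
row 1: diag=4, rhs=36; c'=1/4, d'=9
row 2: denom=6−1·1/4=23/4; d'=(-21−1·9)/(23/4)=-120/23
row 3: denom=10−2·8/23=214/23; d'=(-23−2·-120/23)/(214/23)=-289/214
row 4: denom=12−3·69/214=2361/214; d'=(26−3·-289/214)/(2361/214)=6431/2361
back: M4=6431/2361
back: M3=-289/214−69/214·6431/2361=-1754/787
back: M2=-120/23−8/23·-1754/787=-3496/787
back: M1=9−1/4·-3496/787=7957/787
M: M0=0, M1=7957/787, M2=-3496/787, M3=-1754/787, M4=6431/2361, M5=0
seg 0: a=-2, c=M0/2=0, d=(M1−M0)/(6·1)=7957/4722, b=Δ0−h0·(2M0+M1)/6=-12679/4722
seg 1: a=-3, c=M1/2=7957/1574, d=(M2−M1)/(6·1)=-11453/4722, b=Δ1−h1·(2M1+M2)/6=5596/2361
seg 2: a=2, c=M2/2=-1748/787, d=(M3−M2)/(6·2)=871/4722, b=Δ2−h2·(2M2+M3)/6=24575/4722
seg 3: a=5, c=M3/2=-877/787, d=(M4−M3)/(6·3)=11693/42498, b=Δ3−h3·(2M3+M4)/6=-6925/4722
seg 4: a=-2, c=M4/2=6431/4722, d=(M5−M4)/(6·3)=-6431/42498, b=Δ4−h4·(2M4+M5)/6=-1709/2361
t_q=3/4 → seg 0, τ=3/4; S=-2+-12679/4722·τ+0·τ²+7957/4722·τ³=-332723/100736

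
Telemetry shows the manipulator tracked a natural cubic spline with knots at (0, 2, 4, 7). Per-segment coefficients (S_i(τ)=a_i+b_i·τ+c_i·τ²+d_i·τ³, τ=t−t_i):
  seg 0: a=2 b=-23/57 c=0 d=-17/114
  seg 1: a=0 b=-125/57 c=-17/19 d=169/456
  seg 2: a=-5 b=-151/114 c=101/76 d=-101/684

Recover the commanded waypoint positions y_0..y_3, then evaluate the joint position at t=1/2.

y_0=2 y_1=0 y_2=-5 y_3=-1
S(1/2) = 541/304

y_0 = S_0(0) = a_0 = 2
y_1 = S_1(0) = a_1 = 0
y_2 = S_2(0) = a_2 = -5
y_3 = S_2(3) = -1
t_q=1/2 is in segment 0 (τ=1/2); S_0(τ)=541/304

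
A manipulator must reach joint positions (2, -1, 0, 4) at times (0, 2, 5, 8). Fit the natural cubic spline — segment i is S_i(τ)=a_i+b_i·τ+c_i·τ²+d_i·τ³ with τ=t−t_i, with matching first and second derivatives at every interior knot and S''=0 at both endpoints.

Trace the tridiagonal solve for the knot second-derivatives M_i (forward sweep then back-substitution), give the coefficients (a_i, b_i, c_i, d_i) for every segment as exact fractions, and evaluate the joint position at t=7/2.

  seg 0: a=2 b=-409/222 c=0 d=19/222
  seg 1: a=-1 b=-181/222 c=19/37 d=-29/666
  seg 2: a=0 b=121/111 c=9/74 d=-1/74
S(7/2) = -719/592

Δ: Δ0=-3/2, Δ1=1/3, Δ2=4/3
row 1: diag=10, rhs=11; c'=3/10, d'=11/10
row 2: denom=12−3·3/10=111/10; d'=(6−3·11/10)/(111/10)=9/37
back: M2=9/37
back: M1=11/10−3/10·9/37=38/37
M: M0=0, M1=38/37, M2=9/37, M3=0
seg 0: a=2, c=M0/2=0, d=(M1−M0)/(6·2)=19/222, b=Δ0−h0·(2M0+M1)/6=-409/222
seg 1: a=-1, c=M1/2=19/37, d=(M2−M1)/(6·3)=-29/666, b=Δ1−h1·(2M1+M2)/6=-181/222
seg 2: a=0, c=M2/2=9/74, d=(M3−M2)/(6·3)=-1/74, b=Δ2−h2·(2M2+M3)/6=121/111
t_q=7/2 → seg 1, τ=3/2; S=-1+-181/222·τ+19/37·τ²+-29/666·τ³=-719/592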